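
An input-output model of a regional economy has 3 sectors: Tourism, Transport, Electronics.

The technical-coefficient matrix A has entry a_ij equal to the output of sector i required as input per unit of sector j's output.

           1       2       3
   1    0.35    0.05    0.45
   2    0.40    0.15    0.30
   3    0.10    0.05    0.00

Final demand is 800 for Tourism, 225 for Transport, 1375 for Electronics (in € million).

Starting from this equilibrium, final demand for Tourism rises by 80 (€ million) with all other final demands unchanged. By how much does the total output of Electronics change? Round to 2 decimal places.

I − A =
  [   0.65    -0.05    -0.45]
  [  -0.40     0.85    -0.30]
  [  -0.10    -0.05     1.00]
Cofactors of I−A, C_ij = (−1)^(i+j)·(minor ij) (rows/columns in the sector order above):
  C_11 = (0.85)(1.00) − (-0.30)(-0.05) = 0.8350
  C_12 = −[(-0.40)(1.00) − (-0.30)(-0.10)] = 0.4300
  C_13 = (-0.40)(-0.05) − (0.85)(-0.10) = 0.1050
  C_21 = −[(-0.05)(1.00) − (-0.45)(-0.05)] = 0.0725
  C_22 = (0.65)(1.00) − (-0.45)(-0.10) = 0.6050
  C_23 = −[(0.65)(-0.05) − (-0.05)(-0.10)] = 0.0375
  C_31 = (-0.05)(-0.30) − (-0.45)(0.85) = 0.3975
  C_32 = −[(0.65)(-0.30) − (-0.45)(-0.40)] = 0.3750
  C_33 = (0.65)(0.85) − (-0.05)(-0.40) = 0.5325
det(I−A) = Σ_j (I−A)_1j·C_1j = (0.65)(0.8350) + (-0.05)(0.4300) + (-0.45)(0.1050) = 0.4740
adj(I−A) = Cᵀ =
  [ 0.8350   0.0725   0.3975]
  [ 0.4300   0.6050   0.3750]
  [ 0.1050   0.0375   0.5325]
(I − A)⁻¹ = adj(I−A) / det(I−A) ≈
  [   1.7616     0.1530     0.8386]
  [   0.9072     1.2764     0.7911]
  [   0.2215     0.0791     1.1234]
Δx = (I − A)⁻¹ Δd with Δd having +80 in the Tourism component and 0 elsewhere.
So Δx_3 = L_31 · (+80), where L_31 = adj(I−A)_31 / det(I−A) = 0.1050 / 0.4740.
Δx_3 = 0.1050 × (+80) / 0.4740 = 8.40 / 0.4740 ≈ 17.72.

Δx_3 = 17.72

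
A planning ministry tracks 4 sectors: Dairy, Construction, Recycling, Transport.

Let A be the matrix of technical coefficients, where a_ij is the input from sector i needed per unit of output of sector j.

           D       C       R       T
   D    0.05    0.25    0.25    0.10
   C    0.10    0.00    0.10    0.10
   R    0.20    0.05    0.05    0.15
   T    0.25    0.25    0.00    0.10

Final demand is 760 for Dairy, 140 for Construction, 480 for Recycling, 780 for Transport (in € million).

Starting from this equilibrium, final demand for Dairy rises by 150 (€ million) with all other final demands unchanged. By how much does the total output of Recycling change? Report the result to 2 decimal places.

Δx_R = 49.92

I − A =
  [   0.95    -0.25    -0.25    -0.10]
  [  -0.10     1.00    -0.10    -0.10]
  [  -0.20    -0.05     0.95    -0.15]
  [  -0.25    -0.25     0.00     0.90]
Compute the cofactors C_ij = (−1)^(i+j)·(3×3 minor ij) of I−A; the adjugate is their transpose:
adj(I−A) = Cᵀ =
  [ 0.823000   0.258125   0.243750   0.160750]
  [ 0.131000   0.734125   0.111750   0.114750]
  [ 0.222000   0.136500   0.775000   0.169000]
  [ 0.265000   0.275625   0.098750   0.817750]
det(I−A) = Σ_j (I−A)_1j·C_1j = (0.95)(0.823000) + (-0.25)(0.131000) + (-0.25)(0.222000) + (-0.10)(0.265000) = 0.6671
(I − A)⁻¹ = adj(I−A) / det(I−A) ≈
  [   1.2337     0.3869     0.3654     0.2410]
  [   0.1964     1.1005     0.1675     0.1720]
  [   0.3328     0.2046     1.1617     0.2533]
  [   0.3972     0.4132     0.1480     1.2258]
Δx = (I − A)⁻¹ Δd with Δd having +150 in the Dairy component and 0 elsewhere.
So Δx_R = L_RD · (+150), where L_RD = adj(I−A)_RD / det(I−A) = 0.222000 / 0.6671.
Δx_R = 0.222000 × (+150) / 0.6671 = 33.30 / 0.6671 ≈ 49.92.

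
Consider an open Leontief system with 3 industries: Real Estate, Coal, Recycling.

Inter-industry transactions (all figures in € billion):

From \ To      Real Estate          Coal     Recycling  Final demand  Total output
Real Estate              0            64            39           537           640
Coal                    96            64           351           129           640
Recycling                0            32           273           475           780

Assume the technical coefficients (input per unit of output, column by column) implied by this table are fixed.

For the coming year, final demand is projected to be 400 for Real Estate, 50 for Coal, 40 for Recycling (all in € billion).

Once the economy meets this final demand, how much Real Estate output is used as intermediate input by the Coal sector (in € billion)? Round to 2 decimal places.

z_12 = 16.26

Technical coefficients a_ij = z_ij / X_j:
  a_11 = 0/640 = 0.00, a_21 = 96/640 = 0.15, a_31 = 0/640 = 0.00
  a_12 = 64/640 = 0.10, a_22 = 64/640 = 0.10, a_32 = 32/640 = 0.05
  a_13 = 39/780 = 0.05, a_23 = 351/780 = 0.45, a_33 = 273/780 = 0.35
I − A =
  [   1.00    -0.10    -0.05]
  [  -0.15     0.90    -0.45]
  [   0.00    -0.05     0.65]
Cofactors of I−A, C_ij = (−1)^(i+j)·(minor ij) (rows/columns in the sector order above):
  C_11 = (0.90)(0.65) − (-0.45)(-0.05) = 0.5625
  C_12 = −[(-0.15)(0.65) − (-0.45)(0.00)] = 0.0975
  C_13 = (-0.15)(-0.05) − (0.90)(0.00) = 0.0075
  C_21 = −[(-0.10)(0.65) − (-0.05)(-0.05)] = 0.0675
  C_22 = (1.00)(0.65) − (-0.05)(0.00) = 0.6500
  C_23 = −[(1.00)(-0.05) − (-0.10)(0.00)] = 0.0500
  C_31 = (-0.10)(-0.45) − (-0.05)(0.90) = 0.0900
  C_32 = −[(1.00)(-0.45) − (-0.05)(-0.15)] = 0.4575
  C_33 = (1.00)(0.90) − (-0.10)(-0.15) = 0.8850
det(I−A) = Σ_j (I−A)_1j·C_1j = (1.00)(0.5625) + (-0.10)(0.0975) + (-0.05)(0.0075) = 0.552375
adj(I−A) = Cᵀ =
  [ 0.5625   0.0675   0.0900]
  [ 0.0975   0.6500   0.4575]
  [ 0.0075   0.0500   0.8850]
(I − A)⁻¹ = adj(I−A) / det(I−A) ≈
  [   1.0183     0.1222     0.1629]
  [   0.1765     1.1767     0.8282]
  [   0.0136     0.0905     1.6022]
First solve x = (I − A)⁻¹ d = adj(I−A)·d / det(I−A); in particular x_2 = (0.0975·400 + 0.6500·50 + 0.4575·40) / 0.552375 = 89.80 / 0.552375 ≈ 162.5707.
Intermediate flow from 1 to 2: z_12 = a_12 · x_2 = 0.10 × 89.80 / 0.552375 = 8.98 / 0.552375 ≈ 16.26.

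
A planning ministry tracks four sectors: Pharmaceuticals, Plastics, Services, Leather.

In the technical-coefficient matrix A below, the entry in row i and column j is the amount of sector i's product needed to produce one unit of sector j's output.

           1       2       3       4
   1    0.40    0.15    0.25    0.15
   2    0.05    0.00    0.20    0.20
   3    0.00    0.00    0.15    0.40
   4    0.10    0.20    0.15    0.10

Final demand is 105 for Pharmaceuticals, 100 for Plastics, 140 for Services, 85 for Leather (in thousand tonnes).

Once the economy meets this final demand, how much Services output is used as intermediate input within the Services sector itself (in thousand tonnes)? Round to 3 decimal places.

I − A =
  [   0.60    -0.15    -0.25    -0.15]
  [  -0.05     1.00    -0.20    -0.20]
  [   0.00     0.00     0.85    -0.40]
  [  -0.10    -0.20    -0.15     0.90]
Compute the cofactors C_ij = (−1)^(i+j)·(3×3 minor ij) of I−A; the adjugate is their transpose:
adj(I−A) = Cᵀ =
  [ 0.655000   0.151250   0.275000   0.265000]
  [ 0.060250   0.400250   0.140375   0.161375]
  [ 0.044000   0.054000   0.489750   0.237000]
  [ 0.093500   0.114750   0.143375   0.503625]
det(I−A) = Σ_j (I−A)_1j·C_1j = (0.60)(0.655000) + (-0.15)(0.060250) + (-0.25)(0.044000) + (-0.15)(0.093500) = 0.3589375
(I − A)⁻¹ = adj(I−A) / det(I−A) ≈
  [   1.8248     0.4214     0.7662     0.7383]
  [   0.1679     1.1151     0.3911     0.4496]
  [   0.1226     0.1504     1.3644     0.6603]
  [   0.2605     0.3197     0.3994     1.4031]
First solve x = (I − A)⁻¹ d = adj(I−A)·d / det(I−A); in particular x_3 = (0.044000·105 + 0.054000·100 + 0.489750·140 + 0.237000·85) / 0.3589375 = 98.73 / 0.3589375 ≈ 275.06181.
Intermediate flow from 3 to 3: z_33 = a_33 · x_3 = 0.15 × 98.73 / 0.3589375 = 14.8095 / 0.3589375 ≈ 41.259.

z_33 = 41.259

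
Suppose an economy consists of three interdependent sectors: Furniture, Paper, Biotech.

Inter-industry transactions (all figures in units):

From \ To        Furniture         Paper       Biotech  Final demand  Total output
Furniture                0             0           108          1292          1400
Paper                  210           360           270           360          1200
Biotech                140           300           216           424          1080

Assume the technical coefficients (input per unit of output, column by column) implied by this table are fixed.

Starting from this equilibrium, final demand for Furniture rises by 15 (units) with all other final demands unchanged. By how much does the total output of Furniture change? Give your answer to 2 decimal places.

Technical coefficients a_ij = z_ij / X_j:
  a_FF = 0/1400 = 0.00, a_PF = 210/1400 = 0.15, a_BF = 140/1400 = 0.10
  a_FP = 0/1200 = 0.00, a_PP = 360/1200 = 0.30, a_BP = 300/1200 = 0.25
  a_FB = 108/1080 = 0.10, a_PB = 270/1080 = 0.25, a_BB = 216/1080 = 0.20
I − A =
  [   1.00     0.00    -0.10]
  [  -0.15     0.70    -0.25]
  [  -0.10    -0.25     0.80]
Cofactors of I−A, C_ij = (−1)^(i+j)·(minor ij) (rows/columns in the sector order above):
  C_11 = (0.70)(0.80) − (-0.25)(-0.25) = 0.4975
  C_12 = −[(-0.15)(0.80) − (-0.25)(-0.10)] = 0.1450
  C_13 = (-0.15)(-0.25) − (0.70)(-0.10) = 0.1075
  C_21 = −[(0.00)(0.80) − (-0.10)(-0.25)] = 0.0250
  C_22 = (1.00)(0.80) − (-0.10)(-0.10) = 0.7900
  C_23 = −[(1.00)(-0.25) − (0.00)(-0.10)] = 0.2500
  C_31 = (0.00)(-0.25) − (-0.10)(0.70) = 0.0700
  C_32 = −[(1.00)(-0.25) − (-0.10)(-0.15)] = 0.2650
  C_33 = (1.00)(0.70) − (0.00)(-0.15) = 0.7000
det(I−A) = Σ_j (I−A)_1j·C_1j = (1.00)(0.4975) + (0.00)(0.1450) + (-0.10)(0.1075) = 0.48675
adj(I−A) = Cᵀ =
  [ 0.4975   0.0250   0.0700]
  [ 0.1450   0.7900   0.2650]
  [ 0.1075   0.2500   0.7000]
(I − A)⁻¹ = adj(I−A) / det(I−A) ≈
  [   1.0221     0.0514     0.1438]
  [   0.2979     1.6230     0.5444]
  [   0.2209     0.5136     1.4381]
Δx = (I − A)⁻¹ Δd with Δd having +15 in the Furniture component and 0 elsewhere.
So Δx_F = L_FF · (+15), where L_FF = adj(I−A)_FF / det(I−A) = 0.4975 / 0.48675.
Δx_F = 0.4975 × (+15) / 0.48675 = 7.4625 / 0.48675 ≈ 15.33.

Δx_F = 15.33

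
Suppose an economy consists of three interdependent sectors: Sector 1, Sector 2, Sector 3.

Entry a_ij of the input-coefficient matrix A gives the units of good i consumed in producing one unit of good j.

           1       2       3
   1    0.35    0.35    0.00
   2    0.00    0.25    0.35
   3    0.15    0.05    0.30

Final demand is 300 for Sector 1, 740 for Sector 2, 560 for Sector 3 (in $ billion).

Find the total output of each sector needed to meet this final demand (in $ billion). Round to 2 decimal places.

I − A =
  [   0.65    -0.35     0.00]
  [   0.00     0.75    -0.35]
  [  -0.15    -0.05     0.70]
Cofactors of I−A, C_ij = (−1)^(i+j)·(minor ij) (rows/columns in the sector order above):
  C_11 = (0.75)(0.70) − (-0.35)(-0.05) = 0.5075
  C_12 = −[(0.00)(0.70) − (-0.35)(-0.15)] = 0.0525
  C_13 = (0.00)(-0.05) − (0.75)(-0.15) = 0.1125
  C_21 = −[(-0.35)(0.70) − (0.00)(-0.05)] = 0.2450
  C_22 = (0.65)(0.70) − (0.00)(-0.15) = 0.4550
  C_23 = −[(0.65)(-0.05) − (-0.35)(-0.15)] = 0.0850
  C_31 = (-0.35)(-0.35) − (0.00)(0.75) = 0.1225
  C_32 = −[(0.65)(-0.35) − (0.00)(0.00)] = 0.2275
  C_33 = (0.65)(0.75) − (-0.35)(0.00) = 0.4875
det(I−A) = Σ_j (I−A)_1j·C_1j = (0.65)(0.5075) + (-0.35)(0.0525) + (0.00)(0.1125) = 0.3115
adj(I−A) = Cᵀ =
  [ 0.5075   0.2450   0.1225]
  [ 0.0525   0.4550   0.2275]
  [ 0.1125   0.0850   0.4875]
(I − A)⁻¹ = adj(I−A) / det(I−A) ≈
  [   1.6292     0.7865     0.3933]
  [   0.1685     1.4607     0.7303]
  [   0.3612     0.2729     1.5650]
x = (I − A)⁻¹ d = adj(I−A)·d / det(I−A), with det(I−A) = 0.3115:
  x_1 = (0.5075·300 + 0.2450·740 + 0.1225·560) / 0.3115 = 402.15 / 0.3115 ≈ 1291.01
  x_2 = (0.0525·300 + 0.4550·740 + 0.2275·560) / 0.3115 = 479.85 / 0.3115 ≈ 1540.45
  x_3 = (0.1125·300 + 0.0850·740 + 0.4875·560) / 0.3115 = 369.65 / 0.3115 ≈ 1186.68

x_1 = 1291.01, x_2 = 1540.45, x_3 = 1186.68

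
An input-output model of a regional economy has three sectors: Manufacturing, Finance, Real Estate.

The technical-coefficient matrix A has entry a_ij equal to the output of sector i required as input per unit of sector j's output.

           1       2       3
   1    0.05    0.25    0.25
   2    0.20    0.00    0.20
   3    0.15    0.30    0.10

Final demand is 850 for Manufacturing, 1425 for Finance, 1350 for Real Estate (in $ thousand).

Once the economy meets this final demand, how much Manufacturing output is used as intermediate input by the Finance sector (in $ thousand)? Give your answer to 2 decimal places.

I − A =
  [   0.95    -0.25    -0.25]
  [  -0.20     1.00    -0.20]
  [  -0.15    -0.30     0.90]
Cofactors of I−A, C_ij = (−1)^(i+j)·(minor ij) (rows/columns in the sector order above):
  C_11 = (1.00)(0.90) − (-0.20)(-0.30) = 0.8400
  C_12 = −[(-0.20)(0.90) − (-0.20)(-0.15)] = 0.2100
  C_13 = (-0.20)(-0.30) − (1.00)(-0.15) = 0.2100
  C_21 = −[(-0.25)(0.90) − (-0.25)(-0.30)] = 0.3000
  C_22 = (0.95)(0.90) − (-0.25)(-0.15) = 0.8175
  C_23 = −[(0.95)(-0.30) − (-0.25)(-0.15)] = 0.3225
  C_31 = (-0.25)(-0.20) − (-0.25)(1.00) = 0.3000
  C_32 = −[(0.95)(-0.20) − (-0.25)(-0.20)] = 0.2400
  C_33 = (0.95)(1.00) − (-0.25)(-0.20) = 0.9000
det(I−A) = Σ_j (I−A)_1j·C_1j = (0.95)(0.8400) + (-0.25)(0.2100) + (-0.25)(0.2100) = 0.6930
adj(I−A) = Cᵀ =
  [ 0.8400   0.3000   0.3000]
  [ 0.2100   0.8175   0.2400]
  [ 0.2100   0.3225   0.9000]
(I − A)⁻¹ = adj(I−A) / det(I−A) ≈
  [   1.2121     0.4329     0.4329]
  [   0.3030     1.1797     0.3463]
  [   0.3030     0.4654     1.2987]
First solve x = (I − A)⁻¹ d = adj(I−A)·d / det(I−A); in particular x_2 = (0.2100·850 + 0.8175·1425 + 0.2400·1350) / 0.6930 = 1667.4375 / 0.6930 ≈ 2406.1147.
Intermediate flow from 1 to 2: z_12 = a_12 · x_2 = 0.25 × 1667.4375 / 0.6930 = 416.859375 / 0.6930 ≈ 601.53.

z_12 = 601.53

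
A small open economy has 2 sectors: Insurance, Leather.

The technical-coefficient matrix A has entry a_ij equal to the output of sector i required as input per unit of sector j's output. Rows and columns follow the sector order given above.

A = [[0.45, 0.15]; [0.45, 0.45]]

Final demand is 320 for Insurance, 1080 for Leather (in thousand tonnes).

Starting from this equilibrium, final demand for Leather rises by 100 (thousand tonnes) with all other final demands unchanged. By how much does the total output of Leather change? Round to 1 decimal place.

Δx_2 = 234.0

I − A =
  [   0.55    -0.15]
  [  -0.45     0.55]
det(I−A) = (0.55)(0.55) − (-0.15)(-0.45) = 0.2350
adj(I−A) = [[0.55, 0.15], [0.45, 0.55]]
(I − A)⁻¹ = adj(I−A) / det(I−A) ≈
  [   2.3404     0.6383]
  [   1.9149     2.3404]
Δx = (I − A)⁻¹ Δd with Δd having +100 in the Leather component and 0 elsewhere.
So Δx_2 = L_22 · (+100), where L_22 = adj(I−A)_22 / det(I−A) = 0.55 / 0.2350.
Δx_2 = 0.55 × (+100) / 0.2350 = 55.00 / 0.2350 ≈ 234.0.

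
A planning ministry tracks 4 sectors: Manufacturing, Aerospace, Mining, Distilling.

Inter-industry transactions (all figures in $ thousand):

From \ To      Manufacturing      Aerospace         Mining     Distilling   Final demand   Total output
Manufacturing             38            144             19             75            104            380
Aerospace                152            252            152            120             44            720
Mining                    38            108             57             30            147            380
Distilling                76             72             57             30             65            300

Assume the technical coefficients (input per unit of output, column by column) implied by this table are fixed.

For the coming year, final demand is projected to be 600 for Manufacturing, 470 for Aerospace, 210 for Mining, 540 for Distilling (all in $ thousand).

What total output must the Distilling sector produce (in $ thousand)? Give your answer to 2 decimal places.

x_4 = 1738.79

Technical coefficients a_ij = z_ij / X_j:
  a_11 = 38/380 = 0.10, a_21 = 152/380 = 0.40, a_31 = 38/380 = 0.10, a_41 = 76/380 = 0.20
  a_12 = 144/720 = 0.20, a_22 = 252/720 = 0.35, a_32 = 108/720 = 0.15, a_42 = 72/720 = 0.10
  a_13 = 19/380 = 0.05, a_23 = 152/380 = 0.40, a_33 = 57/380 = 0.15, a_43 = 57/380 = 0.15
  a_14 = 75/300 = 0.25, a_24 = 120/300 = 0.40, a_34 = 30/300 = 0.10, a_44 = 30/300 = 0.10
I − A =
  [   0.90    -0.20    -0.05    -0.25]
  [  -0.40     0.65    -0.40    -0.40]
  [  -0.10    -0.15     0.85    -0.10]
  [  -0.20    -0.10    -0.15     0.90]
Compute the cofactors C_ij = (−1)^(i+j)·(3×3 minor ij) of I−A; the adjugate is their transpose:
adj(I−A) = Cᵀ =
  [ 0.386500   0.184125   0.145625   0.205375]
  [ 0.418000   0.623250   0.395000   0.437000]
  [ 0.137500   0.147500   0.360000   0.143750]
  [ 0.155250   0.134750   0.136250   0.361000]
det(I−A) = Σ_j (I−A)_1j·C_1j = (0.90)(0.386500) + (-0.20)(0.418000) + (-0.05)(0.137500) + (-0.25)(0.155250) = 0.2185625
(I − A)⁻¹ = adj(I−A) / det(I−A) ≈
  [   1.7684     0.8424     0.6663     0.9397]
  [   1.9125     2.8516     1.8073     1.9994]
  [   0.6291     0.6749     1.6471     0.6577]
  [   0.7103     0.6165     0.6234     1.6517]
x = (I − A)⁻¹ d = adj(I−A)·d / det(I−A), with det(I−A) = 0.2185625:
  x_1 = (0.386500·600 + 0.184125·470 + 0.145625·210 + 0.205375·540) / 0.2185625 = 459.9225 / 0.2185625 ≈ 2104.31
  x_2 = (0.418000·600 + 0.623250·470 + 0.395000·210 + 0.437000·540) / 0.2185625 = 862.6575 / 0.2185625 ≈ 3946.96
  x_3 = (0.137500·600 + 0.147500·470 + 0.360000·210 + 0.143750·540) / 0.2185625 = 305.05 / 0.2185625 ≈ 1395.71
  x_4 = (0.155250·600 + 0.134750·470 + 0.136250·210 + 0.361000·540) / 0.2185625 = 380.035 / 0.2185625 ≈ 1738.79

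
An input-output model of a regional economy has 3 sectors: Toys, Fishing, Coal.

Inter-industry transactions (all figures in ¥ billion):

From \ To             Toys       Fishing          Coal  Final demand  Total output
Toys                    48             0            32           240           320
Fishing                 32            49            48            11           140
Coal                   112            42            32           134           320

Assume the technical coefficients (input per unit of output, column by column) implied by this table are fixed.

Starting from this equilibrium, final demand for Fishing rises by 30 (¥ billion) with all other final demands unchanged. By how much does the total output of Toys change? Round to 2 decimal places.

Technical coefficients a_ij = z_ij / X_j:
  a_11 = 48/320 = 0.15, a_21 = 32/320 = 0.10, a_31 = 112/320 = 0.35
  a_12 = 0/140 = 0.00, a_22 = 49/140 = 0.35, a_32 = 42/140 = 0.30
  a_13 = 32/320 = 0.10, a_23 = 48/320 = 0.15, a_33 = 32/320 = 0.10
I − A =
  [   0.85     0.00    -0.10]
  [  -0.10     0.65    -0.15]
  [  -0.35    -0.30     0.90]
Cofactors of I−A, C_ij = (−1)^(i+j)·(minor ij) (rows/columns in the sector order above):
  C_11 = (0.65)(0.90) − (-0.15)(-0.30) = 0.5400
  C_12 = −[(-0.10)(0.90) − (-0.15)(-0.35)] = 0.1425
  C_13 = (-0.10)(-0.30) − (0.65)(-0.35) = 0.2575
  C_21 = −[(0.00)(0.90) − (-0.10)(-0.30)] = 0.0300
  C_22 = (0.85)(0.90) − (-0.10)(-0.35) = 0.7300
  C_23 = −[(0.85)(-0.30) − (0.00)(-0.35)] = 0.2550
  C_31 = (0.00)(-0.15) − (-0.10)(0.65) = 0.0650
  C_32 = −[(0.85)(-0.15) − (-0.10)(-0.10)] = 0.1375
  C_33 = (0.85)(0.65) − (0.00)(-0.10) = 0.5525
det(I−A) = Σ_j (I−A)_1j·C_1j = (0.85)(0.5400) + (0.00)(0.1425) + (-0.10)(0.2575) = 0.43325
adj(I−A) = Cᵀ =
  [ 0.5400   0.0300   0.0650]
  [ 0.1425   0.7300   0.1375]
  [ 0.2575   0.2550   0.5525]
(I − A)⁻¹ = adj(I−A) / det(I−A) ≈
  [   1.2464     0.0692     0.1500]
  [   0.3289     1.6849     0.3174]
  [   0.5943     0.5886     1.2752]
Δx = (I − A)⁻¹ Δd with Δd having +30 in the Fishing component and 0 elsewhere.
So Δx_1 = L_12 · (+30), where L_12 = adj(I−A)_12 / det(I−A) = 0.0300 / 0.43325.
Δx_1 = 0.0300 × (+30) / 0.43325 = 0.90 / 0.43325 ≈ 2.08.

Δx_1 = 2.08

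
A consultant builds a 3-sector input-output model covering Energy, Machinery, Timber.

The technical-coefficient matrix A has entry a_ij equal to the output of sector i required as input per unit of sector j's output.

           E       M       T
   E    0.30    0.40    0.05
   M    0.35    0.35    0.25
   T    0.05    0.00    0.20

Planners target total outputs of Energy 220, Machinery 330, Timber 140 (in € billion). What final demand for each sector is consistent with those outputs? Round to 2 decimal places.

I − A =
  [   0.70    -0.40    -0.05]
  [  -0.35     0.65    -0.25]
  [  -0.05     0.00     0.80]
d = (I − A) x:
  d_E = (+0.70)·220 + (-0.40)·330 + (-0.05)·140 = 15.00
  d_M = (-0.35)·220 + (+0.65)·330 + (-0.25)·140 = 102.50
  d_T = (-0.05)·220 + (+0.00)·330 + (+0.80)·140 = 101.00

d_E = 15.00, d_M = 102.50, d_T = 101.00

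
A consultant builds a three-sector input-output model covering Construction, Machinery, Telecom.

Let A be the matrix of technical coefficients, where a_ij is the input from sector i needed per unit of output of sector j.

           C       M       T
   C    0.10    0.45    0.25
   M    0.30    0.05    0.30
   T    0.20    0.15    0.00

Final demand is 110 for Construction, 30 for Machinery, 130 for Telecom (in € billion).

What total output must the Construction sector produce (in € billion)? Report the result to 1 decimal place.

x_C = 273.9

I − A =
  [   0.90    -0.45    -0.25]
  [  -0.30     0.95    -0.30]
  [  -0.20    -0.15     1.00]
Cofactors of I−A, C_ij = (−1)^(i+j)·(minor ij) (rows/columns in the sector order above):
  C_11 = (0.95)(1.00) − (-0.30)(-0.15) = 0.9050
  C_12 = −[(-0.30)(1.00) − (-0.30)(-0.20)] = 0.3600
  C_13 = (-0.30)(-0.15) − (0.95)(-0.20) = 0.2350
  C_21 = −[(-0.45)(1.00) − (-0.25)(-0.15)] = 0.4875
  C_22 = (0.90)(1.00) − (-0.25)(-0.20) = 0.8500
  C_23 = −[(0.90)(-0.15) − (-0.45)(-0.20)] = 0.2250
  C_31 = (-0.45)(-0.30) − (-0.25)(0.95) = 0.3725
  C_32 = −[(0.90)(-0.30) − (-0.25)(-0.30)] = 0.3450
  C_33 = (0.90)(0.95) − (-0.45)(-0.30) = 0.7200
det(I−A) = Σ_j (I−A)_1j·C_1j = (0.90)(0.9050) + (-0.45)(0.3600) + (-0.25)(0.2350) = 0.59375
adj(I−A) = Cᵀ =
  [ 0.9050   0.4875   0.3725]
  [ 0.3600   0.8500   0.3450]
  [ 0.2350   0.2250   0.7200]
(I − A)⁻¹ = adj(I−A) / det(I−A) ≈
  [   1.5242     0.8211     0.6274]
  [   0.6063     1.4316     0.5811]
  [   0.3958     0.3789     1.2126]
x = (I − A)⁻¹ d = adj(I−A)·d / det(I−A), with det(I−A) = 0.59375:
  x_C = (0.9050·110 + 0.4875·30 + 0.3725·130) / 0.59375 = 162.60 / 0.59375 ≈ 273.9
  x_M = (0.3600·110 + 0.8500·30 + 0.3450·130) / 0.59375 = 109.95 / 0.59375 ≈ 185.2
  x_T = (0.2350·110 + 0.2250·30 + 0.7200·130) / 0.59375 = 126.20 / 0.59375 ≈ 212.5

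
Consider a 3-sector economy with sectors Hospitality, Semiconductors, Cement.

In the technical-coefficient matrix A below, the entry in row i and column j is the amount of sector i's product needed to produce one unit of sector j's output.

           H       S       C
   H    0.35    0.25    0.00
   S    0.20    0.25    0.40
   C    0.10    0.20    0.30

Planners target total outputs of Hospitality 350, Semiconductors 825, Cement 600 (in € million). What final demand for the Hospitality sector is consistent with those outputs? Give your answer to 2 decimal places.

d_H = 21.25

I − A =
  [   0.65    -0.25     0.00]
  [  -0.20     0.75    -0.40]
  [  -0.10    -0.20     0.70]
d = (I − A) x:
  d_H = (+0.65)·350 + (-0.25)·825 + (+0.00)·600 = 21.25
  d_S = (-0.20)·350 + (+0.75)·825 + (-0.40)·600 = 308.75
  d_C = (-0.10)·350 + (-0.20)·825 + (+0.70)·600 = 220.00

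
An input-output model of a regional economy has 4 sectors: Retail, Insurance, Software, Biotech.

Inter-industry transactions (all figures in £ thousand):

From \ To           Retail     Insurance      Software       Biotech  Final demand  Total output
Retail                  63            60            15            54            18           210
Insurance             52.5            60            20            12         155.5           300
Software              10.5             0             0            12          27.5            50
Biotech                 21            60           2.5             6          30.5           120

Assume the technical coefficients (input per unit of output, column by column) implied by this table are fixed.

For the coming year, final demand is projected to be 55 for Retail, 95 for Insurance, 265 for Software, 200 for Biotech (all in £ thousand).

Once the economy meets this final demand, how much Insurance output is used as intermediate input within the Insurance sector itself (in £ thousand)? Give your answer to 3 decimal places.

Technical coefficients a_ij = z_ij / X_j:
  a_11 = 63/210 = 0.30, a_21 = 52.5/210 = 0.25, a_31 = 10.5/210 = 0.05, a_41 = 21/210 = 0.10
  a_12 = 60/300 = 0.20, a_22 = 60/300 = 0.20, a_32 = 0/300 = 0.00, a_42 = 60/300 = 0.20
  a_13 = 15/50 = 0.30, a_23 = 20/50 = 0.40, a_33 = 0/50 = 0.00, a_43 = 2.5/50 = 0.05
  a_14 = 54/120 = 0.45, a_24 = 12/120 = 0.10, a_34 = 12/120 = 0.10, a_44 = 6/120 = 0.05
I − A =
  [   0.70    -0.20    -0.30    -0.45]
  [  -0.25     0.80    -0.40    -0.10]
  [  -0.05     0.00     1.00    -0.10]
  [  -0.10    -0.20    -0.05     0.95]
Compute the cofactors C_ij = (−1)^(i+j)·(3×3 minor ij) of I−A; the adjugate is their transpose:
adj(I−A) = Cᵀ =
  [ 0.728000   0.285000   0.353000   0.412000]
  [ 0.269500   0.598125   0.331375   0.225500]
  [ 0.050000   0.030000   0.410000   0.070000]
  [ 0.136000   0.157500   0.128500   0.494000]
det(I−A) = Σ_j (I−A)_1j·C_1j = (0.70)(0.728000) + (-0.20)(0.269500) + (-0.30)(0.050000) + (-0.45)(0.136000) = 0.3795
(I − A)⁻¹ = adj(I−A) / det(I−A) ≈
  [   1.9183     0.7510     0.9302     1.0856]
  [   0.7101     1.5761     0.8732     0.5942]
  [   0.1318     0.0791     1.0804     0.1845]
  [   0.3584     0.4150     0.3386     1.3017]
First solve x = (I − A)⁻¹ d = adj(I−A)·d / det(I−A); in particular x_2 = (0.269500·55 + 0.598125·95 + 0.331375·265 + 0.225500·200) / 0.3795 = 204.55875 / 0.3795 ≈ 539.02174.
Intermediate flow from 2 to 2: z_22 = a_22 · x_2 = 0.20 × 204.55875 / 0.3795 = 40.91175 / 0.3795 ≈ 107.804.

z_22 = 107.804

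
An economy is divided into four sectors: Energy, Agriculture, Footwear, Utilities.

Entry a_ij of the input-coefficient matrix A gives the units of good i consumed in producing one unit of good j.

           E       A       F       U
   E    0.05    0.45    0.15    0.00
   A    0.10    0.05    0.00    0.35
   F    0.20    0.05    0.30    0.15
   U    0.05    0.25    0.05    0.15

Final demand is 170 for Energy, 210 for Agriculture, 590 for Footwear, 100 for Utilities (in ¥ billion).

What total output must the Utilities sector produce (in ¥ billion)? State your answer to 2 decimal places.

I − A =
  [   0.95    -0.45    -0.15     0.00]
  [  -0.10     0.95     0.00    -0.35]
  [  -0.20    -0.05     0.70    -0.15]
  [  -0.05    -0.25    -0.05     0.85]
Compute the cofactors C_ij = (−1)^(i+j)·(3×3 minor ij) of I−A; the adjugate is their transpose:
adj(I−A) = Cᵀ =
  [ 0.496000   0.276375   0.115875   0.134250]
  [ 0.074500   0.531500   0.032000   0.224500]
  [ 0.160000   0.155875   0.637875   0.176750]
  [ 0.060500   0.181750   0.053750   0.571000]
det(I−A) = Σ_j (I−A)_1j·C_1j = (0.95)(0.496000) + (-0.45)(0.074500) + (-0.15)(0.160000) + (0.00)(0.060500) = 0.413675
(I − A)⁻¹ = adj(I−A) / det(I−A) ≈
  [   1.1990     0.6681     0.2801     0.3245]
  [   0.1801     1.2848     0.0774     0.5427]
  [   0.3868     0.3768     1.5420     0.4273]
  [   0.1463     0.4394     0.1299     1.3803]
x = (I − A)⁻¹ d = adj(I−A)·d / det(I−A), with det(I−A) = 0.413675:
  x_E = (0.496000·170 + 0.276375·210 + 0.115875·590 + 0.134250·100) / 0.413675 = 224.15 / 0.413675 ≈ 541.85
  x_A = (0.074500·170 + 0.531500·210 + 0.032000·590 + 0.224500·100) / 0.413675 = 165.61 / 0.413675 ≈ 400.34
  x_F = (0.160000·170 + 0.155875·210 + 0.637875·590 + 0.176750·100) / 0.413675 = 453.955 / 0.413675 ≈ 1097.37
  x_U = (0.060500·170 + 0.181750·210 + 0.053750·590 + 0.571000·100) / 0.413675 = 137.265 / 0.413675 ≈ 331.82

x_U = 331.82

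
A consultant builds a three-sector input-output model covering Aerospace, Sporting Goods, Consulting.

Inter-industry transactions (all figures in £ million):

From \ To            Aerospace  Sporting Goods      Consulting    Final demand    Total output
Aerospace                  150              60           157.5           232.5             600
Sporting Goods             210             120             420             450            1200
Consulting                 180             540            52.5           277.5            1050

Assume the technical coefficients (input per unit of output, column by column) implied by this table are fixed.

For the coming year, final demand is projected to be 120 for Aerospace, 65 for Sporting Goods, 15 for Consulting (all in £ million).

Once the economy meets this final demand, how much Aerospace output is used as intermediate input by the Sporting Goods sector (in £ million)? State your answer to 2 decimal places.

z_AS = 12.27

Technical coefficients a_ij = z_ij / X_j:
  a_AA = 150/600 = 0.25, a_SA = 210/600 = 0.35, a_CA = 180/600 = 0.30
  a_AS = 60/1200 = 0.05, a_SS = 120/1200 = 0.10, a_CS = 540/1200 = 0.45
  a_AC = 157.5/1050 = 0.15, a_SC = 420/1050 = 0.40, a_CC = 52.5/1050 = 0.05
I − A =
  [   0.75    -0.05    -0.15]
  [  -0.35     0.90    -0.40]
  [  -0.30    -0.45     0.95]
Cofactors of I−A, C_ij = (−1)^(i+j)·(minor ij) (rows/columns in the sector order above):
  C_11 = (0.90)(0.95) − (-0.40)(-0.45) = 0.6750
  C_12 = −[(-0.35)(0.95) − (-0.40)(-0.30)] = 0.4525
  C_13 = (-0.35)(-0.45) − (0.90)(-0.30) = 0.4275
  C_21 = −[(-0.05)(0.95) − (-0.15)(-0.45)] = 0.1150
  C_22 = (0.75)(0.95) − (-0.15)(-0.30) = 0.6675
  C_23 = −[(0.75)(-0.45) − (-0.05)(-0.30)] = 0.3525
  C_31 = (-0.05)(-0.40) − (-0.15)(0.90) = 0.1550
  C_32 = −[(0.75)(-0.40) − (-0.15)(-0.35)] = 0.3525
  C_33 = (0.75)(0.90) − (-0.05)(-0.35) = 0.6575
det(I−A) = Σ_j (I−A)_1j·C_1j = (0.75)(0.6750) + (-0.05)(0.4525) + (-0.15)(0.4275) = 0.4195
adj(I−A) = Cᵀ =
  [ 0.6750   0.1150   0.1550]
  [ 0.4525   0.6675   0.3525]
  [ 0.4275   0.3525   0.6575]
(I − A)⁻¹ = adj(I−A) / det(I−A) ≈
  [   1.6091     0.2741     0.3695]
  [   1.0787     1.5912     0.8403]
  [   1.0191     0.8403     1.5673]
First solve x = (I − A)⁻¹ d = adj(I−A)·d / det(I−A); in particular x_S = (0.4525·120 + 0.6675·65 + 0.3525·15) / 0.4195 = 102.975 / 0.4195 ≈ 245.4708.
Intermediate flow from A to S: z_AS = a_AS · x_S = 0.05 × 102.975 / 0.4195 = 5.14875 / 0.4195 ≈ 12.27.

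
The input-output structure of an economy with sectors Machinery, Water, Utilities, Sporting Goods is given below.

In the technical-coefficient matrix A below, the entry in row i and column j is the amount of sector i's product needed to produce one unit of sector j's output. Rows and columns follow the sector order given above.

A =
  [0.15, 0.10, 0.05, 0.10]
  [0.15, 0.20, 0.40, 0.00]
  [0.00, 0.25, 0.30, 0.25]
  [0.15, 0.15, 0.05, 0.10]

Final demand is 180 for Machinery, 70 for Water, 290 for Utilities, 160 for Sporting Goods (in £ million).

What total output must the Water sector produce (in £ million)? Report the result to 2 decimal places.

I − A =
  [   0.85    -0.10    -0.05    -0.10]
  [  -0.15     0.80    -0.40     0.00]
  [   0.00    -0.25     0.70    -0.25]
  [  -0.15    -0.15    -0.05     0.90]
Compute the cofactors C_ij = (−1)^(i+j)·(3×3 minor ij) of I−A; the adjugate is their transpose:
adj(I−A) = Cᵀ =
  [ 0.389000   0.086625   0.082000   0.066000]
  [ 0.107625   0.512500   0.307500   0.097375]
  [ 0.069375   0.223125   0.584250   0.170000]
  [ 0.086625   0.112250   0.097375   0.378625]
det(I−A) = Σ_j (I−A)_1j·C_1j = (0.85)(0.389000) + (-0.10)(0.107625) + (-0.05)(0.069375) + (-0.10)(0.086625) = 0.30775625
(I − A)⁻¹ = adj(I−A) / det(I−A) ≈
  [   1.2640     0.2815     0.2664     0.2145]
  [   0.3497     1.6653     0.9992     0.3164]
  [   0.2254     0.7250     1.8984     0.5524]
  [   0.2815     0.3647     0.3164     1.2303]
x = (I − A)⁻¹ d = adj(I−A)·d / det(I−A), with det(I−A) = 0.30775625:
  x_1 = (0.389000·180 + 0.086625·70 + 0.082000·290 + 0.066000·160) / 0.30775625 = 110.42375 / 0.30775625 ≈ 358.80
  x_2 = (0.107625·180 + 0.512500·70 + 0.307500·290 + 0.097375·160) / 0.30775625 = 160.0025 / 0.30775625 ≈ 519.90
  x_3 = (0.069375·180 + 0.223125·70 + 0.584250·290 + 0.170000·160) / 0.30775625 = 224.73875 / 0.30775625 ≈ 730.25
  x_4 = (0.086625·180 + 0.112250·70 + 0.097375·290 + 0.378625·160) / 0.30775625 = 112.26875 / 0.30775625 ≈ 364.80

x_2 = 519.90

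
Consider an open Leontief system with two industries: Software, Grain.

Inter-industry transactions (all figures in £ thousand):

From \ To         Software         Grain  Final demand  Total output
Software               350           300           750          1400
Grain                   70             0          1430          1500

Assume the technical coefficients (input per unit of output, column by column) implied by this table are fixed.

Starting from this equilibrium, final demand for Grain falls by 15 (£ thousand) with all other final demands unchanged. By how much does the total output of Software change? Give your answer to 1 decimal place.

Technical coefficients a_ij = z_ij / X_j:
  a_11 = 350/1400 = 0.25, a_21 = 70/1400 = 0.05
  a_12 = 300/1500 = 0.20, a_22 = 0/1500 = 0.00
I − A =
  [   0.75    -0.20]
  [  -0.05     1.00]
det(I−A) = (0.75)(1.00) − (-0.20)(-0.05) = 0.7400
adj(I−A) = [[1.00, 0.20], [0.05, 0.75]]
(I − A)⁻¹ = adj(I−A) / det(I−A) ≈
  [   1.3514     0.2703]
  [   0.0676     1.0135]
Δx = (I − A)⁻¹ Δd with Δd having -15 in the Grain component and 0 elsewhere.
So Δx_1 = L_12 · (-15), where L_12 = adj(I−A)_12 / det(I−A) = 0.20 / 0.7400.
Δx_1 = 0.20 × (-15) / 0.7400 = -3.00 / 0.7400 ≈ -4.1.

Δx_1 = -4.1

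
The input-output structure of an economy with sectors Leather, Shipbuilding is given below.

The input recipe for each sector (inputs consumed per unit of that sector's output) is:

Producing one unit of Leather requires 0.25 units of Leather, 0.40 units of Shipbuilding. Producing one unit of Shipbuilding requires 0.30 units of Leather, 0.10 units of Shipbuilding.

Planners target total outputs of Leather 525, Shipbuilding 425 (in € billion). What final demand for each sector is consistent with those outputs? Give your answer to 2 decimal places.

d_L = 266.25, d_S = 172.50

I − A =
  [   0.75    -0.30]
  [  -0.40     0.90]
d = (I − A) x:
  d_L = (+0.75)·525 + (-0.30)·425 = 266.25
  d_S = (-0.40)·525 + (+0.90)·425 = 172.50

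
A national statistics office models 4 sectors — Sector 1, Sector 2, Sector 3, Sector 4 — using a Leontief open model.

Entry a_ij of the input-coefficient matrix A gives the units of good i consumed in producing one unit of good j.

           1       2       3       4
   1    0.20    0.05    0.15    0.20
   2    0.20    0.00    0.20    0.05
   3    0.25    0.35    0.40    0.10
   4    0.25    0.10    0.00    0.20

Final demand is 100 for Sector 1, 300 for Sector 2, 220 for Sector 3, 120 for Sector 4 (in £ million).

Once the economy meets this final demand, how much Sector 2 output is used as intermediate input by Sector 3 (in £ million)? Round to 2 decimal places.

I − A =
  [   0.80    -0.05    -0.15    -0.20]
  [  -0.20     1.00    -0.20    -0.05]
  [  -0.25    -0.35     0.60    -0.10]
  [  -0.25    -0.10     0.00     0.80]
Compute the cofactors C_ij = (−1)^(i+j)·(3×3 minor ij) of I−A; the adjugate is their transpose:
adj(I−A) = Cᵀ =
  [ 0.419000   0.079500   0.131250   0.126125]
  [ 0.148500   0.320250   0.143875   0.075125]
  [ 0.286125   0.230750   0.573375   0.157625]
  [ 0.149500   0.064875   0.059000   0.367500]
det(I−A) = Σ_j (I−A)_1j·C_1j = (0.80)(0.419000) + (-0.05)(0.148500) + (-0.15)(0.286125) + (-0.20)(0.149500) = 0.25495625
(I − A)⁻¹ = adj(I−A) / det(I−A) ≈
  [   1.6434     0.3118     0.5148     0.4947]
  [   0.5825     1.2561     0.5643     0.2947]
  [   1.1223     0.9051     2.2489     0.6182]
  [   0.5864     0.2545     0.2314     1.4414]
First solve x = (I − A)⁻¹ d = adj(I−A)·d / det(I−A); in particular x_3 = (0.286125·100 + 0.230750·300 + 0.573375·220 + 0.157625·120) / 0.25495625 = 242.895 / 0.25495625 ≈ 952.6929.
Intermediate flow from 2 to 3: z_23 = a_23 · x_3 = 0.20 × 242.895 / 0.25495625 = 48.579 / 0.25495625 ≈ 190.54.

z_23 = 190.54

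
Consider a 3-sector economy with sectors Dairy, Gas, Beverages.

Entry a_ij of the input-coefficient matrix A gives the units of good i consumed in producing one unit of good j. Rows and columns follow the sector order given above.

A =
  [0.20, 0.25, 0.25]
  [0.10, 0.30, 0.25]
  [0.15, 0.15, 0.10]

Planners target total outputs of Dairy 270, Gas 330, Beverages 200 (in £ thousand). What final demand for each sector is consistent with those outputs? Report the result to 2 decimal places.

d_1 = 83.50, d_2 = 154.00, d_3 = 90.00

I − A =
  [   0.80    -0.25    -0.25]
  [  -0.10     0.70    -0.25]
  [  -0.15    -0.15     0.90]
d = (I − A) x:
  d_1 = (+0.80)·270 + (-0.25)·330 + (-0.25)·200 = 83.50
  d_2 = (-0.10)·270 + (+0.70)·330 + (-0.25)·200 = 154.00
  d_3 = (-0.15)·270 + (-0.15)·330 + (+0.90)·200 = 90.00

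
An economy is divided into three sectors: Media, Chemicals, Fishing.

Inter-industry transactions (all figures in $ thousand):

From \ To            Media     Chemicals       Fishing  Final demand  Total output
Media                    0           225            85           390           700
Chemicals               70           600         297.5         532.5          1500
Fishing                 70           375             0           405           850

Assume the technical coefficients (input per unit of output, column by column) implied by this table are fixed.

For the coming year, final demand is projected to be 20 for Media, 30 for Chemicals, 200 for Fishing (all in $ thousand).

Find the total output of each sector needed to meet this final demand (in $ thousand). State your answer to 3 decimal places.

Technical coefficients a_ij = z_ij / X_j:
  a_MM = 0/700 = 0.00, a_CM = 70/700 = 0.10, a_FM = 70/700 = 0.10
  a_MC = 225/1500 = 0.15, a_CC = 600/1500 = 0.40, a_FC = 375/1500 = 0.25
  a_MF = 85/850 = 0.10, a_CF = 297.5/850 = 0.35, a_FF = 0/850 = 0.00
I − A =
  [   1.00    -0.15    -0.10]
  [  -0.10     0.60    -0.35]
  [  -0.10    -0.25     1.00]
Cofactors of I−A, C_ij = (−1)^(i+j)·(minor ij) (rows/columns in the sector order above):
  C_11 = (0.60)(1.00) − (-0.35)(-0.25) = 0.5125
  C_12 = −[(-0.10)(1.00) − (-0.35)(-0.10)] = 0.1350
  C_13 = (-0.10)(-0.25) − (0.60)(-0.10) = 0.0850
  C_21 = −[(-0.15)(1.00) − (-0.10)(-0.25)] = 0.1750
  C_22 = (1.00)(1.00) − (-0.10)(-0.10) = 0.9900
  C_23 = −[(1.00)(-0.25) − (-0.15)(-0.10)] = 0.2650
  C_31 = (-0.15)(-0.35) − (-0.10)(0.60) = 0.1125
  C_32 = −[(1.00)(-0.35) − (-0.10)(-0.10)] = 0.3600
  C_33 = (1.00)(0.60) − (-0.15)(-0.10) = 0.5850
det(I−A) = Σ_j (I−A)_1j·C_1j = (1.00)(0.5125) + (-0.15)(0.1350) + (-0.10)(0.0850) = 0.48375
adj(I−A) = Cᵀ =
  [ 0.5125   0.1750   0.1125]
  [ 0.1350   0.9900   0.3600]
  [ 0.0850   0.2650   0.5850]
(I − A)⁻¹ = adj(I−A) / det(I−A) ≈
  [   1.0594     0.3618     0.2326]
  [   0.2791     2.0465     0.7442]
  [   0.1757     0.5478     1.2093]
x = (I − A)⁻¹ d = adj(I−A)·d / det(I−A), with det(I−A) = 0.48375:
  x_M = (0.5125·20 + 0.1750·30 + 0.1125·200) / 0.48375 = 38.00 / 0.48375 ≈ 78.553
  x_C = (0.1350·20 + 0.9900·30 + 0.3600·200) / 0.48375 = 104.40 / 0.48375 ≈ 215.814
  x_F = (0.0850·20 + 0.2650·30 + 0.5850·200) / 0.48375 = 126.65 / 0.48375 ≈ 261.809

x_M = 78.553, x_C = 215.814, x_F = 261.809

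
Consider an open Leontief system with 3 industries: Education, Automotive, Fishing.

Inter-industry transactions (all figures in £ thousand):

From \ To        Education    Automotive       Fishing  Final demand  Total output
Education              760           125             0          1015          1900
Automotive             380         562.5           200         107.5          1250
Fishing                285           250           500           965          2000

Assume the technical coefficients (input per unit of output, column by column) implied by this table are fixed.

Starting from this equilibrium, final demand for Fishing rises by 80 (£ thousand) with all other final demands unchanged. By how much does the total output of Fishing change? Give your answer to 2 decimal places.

Technical coefficients a_ij = z_ij / X_j:
  a_11 = 760/1900 = 0.40, a_21 = 380/1900 = 0.20, a_31 = 285/1900 = 0.15
  a_12 = 125/1250 = 0.10, a_22 = 562.5/1250 = 0.45, a_32 = 250/1250 = 0.20
  a_13 = 0/2000 = 0.00, a_23 = 200/2000 = 0.10, a_33 = 500/2000 = 0.25
I − A =
  [   0.60    -0.10     0.00]
  [  -0.20     0.55    -0.10]
  [  -0.15    -0.20     0.75]
Cofactors of I−A, C_ij = (−1)^(i+j)·(minor ij) (rows/columns in the sector order above):
  C_11 = (0.55)(0.75) − (-0.10)(-0.20) = 0.3925
  C_12 = −[(-0.20)(0.75) − (-0.10)(-0.15)] = 0.1650
  C_13 = (-0.20)(-0.20) − (0.55)(-0.15) = 0.1225
  C_21 = −[(-0.10)(0.75) − (0.00)(-0.20)] = 0.0750
  C_22 = (0.60)(0.75) − (0.00)(-0.15) = 0.4500
  C_23 = −[(0.60)(-0.20) − (-0.10)(-0.15)] = 0.1350
  C_31 = (-0.10)(-0.10) − (0.00)(0.55) = 0.0100
  C_32 = −[(0.60)(-0.10) − (0.00)(-0.20)] = 0.0600
  C_33 = (0.60)(0.55) − (-0.10)(-0.20) = 0.3100
det(I−A) = Σ_j (I−A)_1j·C_1j = (0.60)(0.3925) + (-0.10)(0.1650) + (0.00)(0.1225) = 0.2190
adj(I−A) = Cᵀ =
  [ 0.3925   0.0750   0.0100]
  [ 0.1650   0.4500   0.0600]
  [ 0.1225   0.1350   0.3100]
(I − A)⁻¹ = adj(I−A) / det(I−A) ≈
  [   1.7922     0.3425     0.0457]
  [   0.7534     2.0548     0.2740]
  [   0.5594     0.6164     1.4155]
Δx = (I − A)⁻¹ Δd with Δd having +80 in the Fishing component and 0 elsewhere.
So Δx_3 = L_33 · (+80), where L_33 = adj(I−A)_33 / det(I−A) = 0.3100 / 0.2190.
Δx_3 = 0.3100 × (+80) / 0.2190 = 24.80 / 0.2190 ≈ 113.24.

Δx_3 = 113.24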